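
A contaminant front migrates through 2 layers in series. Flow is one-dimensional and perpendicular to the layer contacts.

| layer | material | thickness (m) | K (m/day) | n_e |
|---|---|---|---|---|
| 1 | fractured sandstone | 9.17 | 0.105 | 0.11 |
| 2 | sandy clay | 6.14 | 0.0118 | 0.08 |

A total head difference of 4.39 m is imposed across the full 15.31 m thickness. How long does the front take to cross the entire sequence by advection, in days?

With flow normal to the layers, continuity requires the same specific discharge q through every layer.
Σ(b_i/K_i) = 9.17/0.105 + 6.14/0.0118 = 607.7 d.
q = Δh / Σ(b_i/K_i) = 4.39 / 607.7 = 0.007224 m/day.
In each layer the seepage velocity is v_i = q/n_i, so the layer transit time is t_i = b_i·n_i / q:
  layer 1 (fractured sandstone): t_1 = 9.17 × 0.11 / 0.007224 = 139.6 d
  layer 2 (sandy clay): t_2 = 6.14 × 0.08 / 0.007224 = 67.99 d
Total t = Σ t_i = 207.6 days.

208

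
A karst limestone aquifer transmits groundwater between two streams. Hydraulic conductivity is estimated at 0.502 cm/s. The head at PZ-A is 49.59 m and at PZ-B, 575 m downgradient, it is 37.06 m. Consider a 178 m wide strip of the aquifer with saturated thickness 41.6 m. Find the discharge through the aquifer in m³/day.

70000

Convert K: 0.502 cm/s × 864 = 433.7 m/day.
Cross-sectional area A = 178 × 41.6 = 7405 m².
Hydraulic gradient i = (49.59 − 37.06) / 575 = 12.53 / 575 = 0.02179.
Darcy's law: Q = K · A · i = 433.7 × 7405 × 0.02179 = 69986 m³/day.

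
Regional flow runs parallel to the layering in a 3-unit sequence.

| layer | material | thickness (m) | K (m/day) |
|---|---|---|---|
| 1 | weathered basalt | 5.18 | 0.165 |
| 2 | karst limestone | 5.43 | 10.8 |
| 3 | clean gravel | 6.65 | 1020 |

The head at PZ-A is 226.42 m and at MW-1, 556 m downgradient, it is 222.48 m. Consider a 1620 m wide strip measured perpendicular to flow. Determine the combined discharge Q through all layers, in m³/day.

Flow is parallel to layering, so each bed carries its own Darcy discharge and the transmissivities add.
Σ(K_i·b_i) = 0.165×5.18 + 10.8×5.43 + 1020×6.65 = 6842 m²/day.
Hydraulic gradient i = (226.42 − 222.48) / 556 = 3.94 / 556 = 0.007086.
Q = Σ(K_i·b_i) · W · i = 6842 × 1620 × 0.007086 = 78551 m³/day.

78600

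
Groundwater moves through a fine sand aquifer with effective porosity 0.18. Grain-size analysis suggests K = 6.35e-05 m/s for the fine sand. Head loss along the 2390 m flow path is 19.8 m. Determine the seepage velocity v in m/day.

0.253

Convert K: 6.35e-05 m/s × 86400 = 5.486 m/day.
Hydraulic gradient i = Δh / L = 19.8 / 2390 = 0.008285.
Darcy flux q = K · i = 5.486 × 0.008285 = 0.04545 m/day.
Seepage velocity v = q / n_e = 0.04545 / 0.18 = 0.2525 m/day.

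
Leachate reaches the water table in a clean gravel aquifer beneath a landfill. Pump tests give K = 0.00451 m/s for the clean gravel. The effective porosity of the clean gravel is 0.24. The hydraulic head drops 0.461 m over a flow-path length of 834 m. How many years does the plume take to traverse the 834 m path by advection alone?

Convert K: 0.00451 m/s × 86400 = 389.7 m/day.
Hydraulic gradient i = Δh / L = 0.461 / 834 = 0.0005528.
Darcy flux q = K · i = 389.7 × 0.0005528 = 0.2154 m/day.
Seepage velocity v = q / n_e = 0.2154 / 0.24 = 0.8975 m/day.
Travel time t = L / v = 834 / 0.8975 = 929.3 days = 2.544 years.

2.54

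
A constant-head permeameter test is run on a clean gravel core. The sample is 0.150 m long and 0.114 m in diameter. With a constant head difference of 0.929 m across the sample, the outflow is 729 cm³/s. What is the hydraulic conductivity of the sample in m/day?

Cross-sectional area A = π·(d/2)² = π × (0.114/2)² = 0.01021 m².
Convert discharge: 729 cm³/s = 0.0007290 m³/s.
Darcy's law rearranged: K = Q·L / (A·Δh) = 0.0007290 × 0.150 / (0.01021 × 0.929) = 0.01153 m/s = 996.4 m/day.

996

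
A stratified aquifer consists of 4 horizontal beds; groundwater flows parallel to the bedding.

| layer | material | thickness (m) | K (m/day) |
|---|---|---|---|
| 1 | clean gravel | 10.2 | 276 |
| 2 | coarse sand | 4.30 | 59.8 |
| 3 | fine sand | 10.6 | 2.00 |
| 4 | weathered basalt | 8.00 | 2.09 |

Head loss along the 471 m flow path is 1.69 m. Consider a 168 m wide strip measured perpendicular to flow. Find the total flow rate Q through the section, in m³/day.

Flow is parallel to layering, so each bed carries its own Darcy discharge and the transmissivities add.
Σ(K_i·b_i) = 276×10.2 + 59.8×4.30 + 2.00×10.6 + 2.09×8.00 = 3110 m²/day.
Hydraulic gradient i = Δh / L = 1.69 / 471 = 0.003588.
Q = Σ(K_i·b_i) · W · i = 3110 × 168 × 0.003588 = 1875 m³/day.

1870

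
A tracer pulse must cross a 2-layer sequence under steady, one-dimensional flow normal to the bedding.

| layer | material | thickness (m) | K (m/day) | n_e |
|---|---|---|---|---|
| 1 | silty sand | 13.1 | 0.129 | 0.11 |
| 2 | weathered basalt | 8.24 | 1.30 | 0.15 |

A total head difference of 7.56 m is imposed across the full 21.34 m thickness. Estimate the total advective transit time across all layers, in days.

38.2

With flow normal to the layers, continuity requires the same specific discharge q through every layer.
Σ(b_i/K_i) = 13.1/0.129 + 8.24/1.30 = 107.9 d.
q = Δh / Σ(b_i/K_i) = 7.56 / 107.9 = 0.07007 m/day.
In each layer the seepage velocity is v_i = q/n_i, so the layer transit time is t_i = b_i·n_i / q:
  layer 1 (silty sand): t_1 = 13.1 × 0.11 / 0.07007 = 20.56 d
  layer 2 (weathered basalt): t_2 = 8.24 × 0.15 / 0.07007 = 17.64 d
Total t = Σ t_i = 38.20 days.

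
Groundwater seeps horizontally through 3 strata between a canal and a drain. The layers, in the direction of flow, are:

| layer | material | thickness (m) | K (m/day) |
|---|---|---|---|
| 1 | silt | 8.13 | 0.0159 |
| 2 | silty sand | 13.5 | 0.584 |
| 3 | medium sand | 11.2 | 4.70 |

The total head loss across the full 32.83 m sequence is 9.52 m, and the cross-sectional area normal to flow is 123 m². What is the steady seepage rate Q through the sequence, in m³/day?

2.18

Flow is perpendicular to layering, so the layers act in series and the equivalent K is the thickness-weighted harmonic mean.
Total thickness L = 8.13 + 13.5 + 11.2 = 32.83 m.
Σ(b_i/K_i) = 8.13/0.0159 + 13.5/0.584 + 11.2/4.70 = 536.8 d.
K_eq = L / Σ(b_i/K_i) = 32.83 / 536.8 = 0.06116 m/day.
Q = K_eq · A · (Δh/L) = 0.06116 × 123 × (9.52/32.83) = 2.181 m³/day.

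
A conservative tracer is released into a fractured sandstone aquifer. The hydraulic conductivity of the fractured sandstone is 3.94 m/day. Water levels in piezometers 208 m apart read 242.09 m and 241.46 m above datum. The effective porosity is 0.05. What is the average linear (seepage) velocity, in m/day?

0.239

Hydraulic gradient i = (242.09 − 241.46) / 208 = 0.63 / 208 = 0.003029.
Darcy flux q = K · i = 3.940 × 0.003029 = 0.01193 m/day.
Seepage velocity v = q / n_e = 0.01193 / 0.05 = 0.2387 m/day.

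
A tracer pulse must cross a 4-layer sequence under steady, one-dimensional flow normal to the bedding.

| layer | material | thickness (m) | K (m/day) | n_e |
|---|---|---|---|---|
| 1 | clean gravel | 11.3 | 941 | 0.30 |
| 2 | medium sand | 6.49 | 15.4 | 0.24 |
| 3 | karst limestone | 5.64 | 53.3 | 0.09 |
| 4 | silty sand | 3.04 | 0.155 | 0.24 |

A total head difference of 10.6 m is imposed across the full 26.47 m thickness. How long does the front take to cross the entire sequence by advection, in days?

11.8

With flow normal to the layers, continuity requires the same specific discharge q through every layer.
Σ(b_i/K_i) = 11.3/941 + 6.49/15.4 + 5.64/53.3 + 3.04/0.155 = 20.15 d.
q = Δh / Σ(b_i/K_i) = 10.6 / 20.15 = 0.5260 m/day.
In each layer the seepage velocity is v_i = q/n_i, so the layer transit time is t_i = b_i·n_i / q:
  layer 1 (clean gravel): t_1 = 11.3 × 0.30 / 0.5260 = 6.445 d
  layer 2 (medium sand): t_2 = 6.49 × 0.24 / 0.5260 = 2.961 d
  layer 3 (karst limestone): t_3 = 5.64 × 0.09 / 0.5260 = 0.9650 d
  layer 4 (silty sand): t_4 = 3.04 × 0.24 / 0.5260 = 1.387 d
Total t = Σ t_i = 11.76 days.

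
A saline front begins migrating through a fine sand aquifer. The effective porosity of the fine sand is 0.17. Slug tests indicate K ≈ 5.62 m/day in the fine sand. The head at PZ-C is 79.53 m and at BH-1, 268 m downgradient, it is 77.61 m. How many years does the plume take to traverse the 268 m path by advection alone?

Hydraulic gradient i = (79.53 − 77.61) / 268 = 1.92 / 268 = 0.007164.
Darcy flux q = K · i = 5.620 × 0.007164 = 0.04026 m/day.
Seepage velocity v = q / n_e = 0.04026 / 0.17 = 0.2368 m/day.
Travel time t = L / v = 268 / 0.2368 = 1132 days = 3.098 years.

3.10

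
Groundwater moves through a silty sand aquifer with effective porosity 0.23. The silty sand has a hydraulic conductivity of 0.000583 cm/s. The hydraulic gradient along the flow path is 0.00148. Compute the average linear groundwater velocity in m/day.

Convert K: 0.000583 cm/s × 864 = 0.5037 m/day.
Hydraulic gradient i = 0.00148.
Darcy flux q = K · i = 0.5037 × 0.001480 = 0.0007455 m/day.
Seepage velocity v = q / n_e = 0.0007455 / 0.23 = 0.003241 m/day.

0.00324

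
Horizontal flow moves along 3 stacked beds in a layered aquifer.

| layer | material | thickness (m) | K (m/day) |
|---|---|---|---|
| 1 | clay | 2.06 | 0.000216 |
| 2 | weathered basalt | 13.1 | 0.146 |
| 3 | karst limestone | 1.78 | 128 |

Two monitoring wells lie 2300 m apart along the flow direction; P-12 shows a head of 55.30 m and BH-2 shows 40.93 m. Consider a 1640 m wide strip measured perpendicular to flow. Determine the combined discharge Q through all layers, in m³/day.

2350

Flow is parallel to layering, so each bed carries its own Darcy discharge and the transmissivities add.
Σ(K_i·b_i) = 0.000216×2.06 + 0.146×13.1 + 128×1.78 = 229.8 m²/day.
Hydraulic gradient i = (55.30 − 40.93) / 2300 = 14.37 / 2300 = 0.006248.
Q = Σ(K_i·b_i) · W · i = 229.8 × 1640 × 0.006248 = 2354 m³/day.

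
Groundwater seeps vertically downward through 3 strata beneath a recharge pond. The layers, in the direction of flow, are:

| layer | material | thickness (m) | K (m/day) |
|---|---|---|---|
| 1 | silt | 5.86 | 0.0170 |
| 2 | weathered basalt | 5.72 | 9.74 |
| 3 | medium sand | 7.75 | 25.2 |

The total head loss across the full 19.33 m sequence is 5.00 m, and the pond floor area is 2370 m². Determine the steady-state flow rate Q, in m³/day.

Flow is perpendicular to layering, so the layers act in series and the equivalent K is the thickness-weighted harmonic mean.
Total thickness L = 5.86 + 5.72 + 7.75 = 19.33 m.
Σ(b_i/K_i) = 5.86/0.0170 + 5.72/9.74 + 7.75/25.2 = 345.6 d.
K_eq = L / Σ(b_i/K_i) = 19.33 / 345.6 = 0.05593 m/day.
Q = K_eq · A · (Δh/L) = 0.05593 × 2370 × (5.00/19.33) = 34.29 m³/day.

34.3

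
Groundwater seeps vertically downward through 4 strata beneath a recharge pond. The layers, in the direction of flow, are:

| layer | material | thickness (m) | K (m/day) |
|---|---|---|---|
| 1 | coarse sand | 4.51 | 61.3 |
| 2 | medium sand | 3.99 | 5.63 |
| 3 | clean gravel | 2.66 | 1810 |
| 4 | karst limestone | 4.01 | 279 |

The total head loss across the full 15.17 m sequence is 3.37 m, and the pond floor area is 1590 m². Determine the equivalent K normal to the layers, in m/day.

Flow is perpendicular to layering, so the layers act in series and the equivalent K is the thickness-weighted harmonic mean.
Total thickness L = 4.51 + 3.99 + 2.66 + 4.01 = 15.17 m.
Σ(b_i/K_i) = 4.51/61.3 + 3.99/5.63 + 2.66/1810 + 4.01/279 = 0.7981 d.
K_eq = L / Σ(b_i/K_i) = 15.17 / 0.7981 = 19.01 m/day.

19.0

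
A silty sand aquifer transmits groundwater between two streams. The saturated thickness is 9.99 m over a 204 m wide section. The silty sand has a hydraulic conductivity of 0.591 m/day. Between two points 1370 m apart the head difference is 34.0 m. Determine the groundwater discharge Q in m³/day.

29.9

Cross-sectional area A = 204 × 9.99 = 2038 m².
Hydraulic gradient i = Δh / L = 34.0 / 1370 = 0.02482.
Darcy's law: Q = K · A · i = 0.5910 × 2038 × 0.02482 = 29.89 m³/day.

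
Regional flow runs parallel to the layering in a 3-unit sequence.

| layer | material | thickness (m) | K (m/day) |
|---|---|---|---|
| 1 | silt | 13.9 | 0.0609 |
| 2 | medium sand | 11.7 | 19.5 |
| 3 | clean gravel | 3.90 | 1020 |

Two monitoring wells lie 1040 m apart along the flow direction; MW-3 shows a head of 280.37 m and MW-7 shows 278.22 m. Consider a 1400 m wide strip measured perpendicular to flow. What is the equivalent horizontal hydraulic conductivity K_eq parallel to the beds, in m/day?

143

Flow is parallel to layering, so each bed carries its own Darcy discharge and the transmissivities add.
Σ(K_i·b_i) = 0.0609×13.9 + 19.5×11.7 + 1020×3.90 = 4207 m²/day.
Total thickness b = 29.50 m, so K_eq = Σ(K_i·b_i)/b = 142.6 m/day.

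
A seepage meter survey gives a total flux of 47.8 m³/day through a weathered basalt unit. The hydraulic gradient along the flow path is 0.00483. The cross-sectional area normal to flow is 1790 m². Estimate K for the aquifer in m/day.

Hydraulic gradient i = 0.00483.
From Q = K·A·i, K = Q / (A·i) = 47.8 / (1790 × 0.004830) = 5.529 m/day.

5.53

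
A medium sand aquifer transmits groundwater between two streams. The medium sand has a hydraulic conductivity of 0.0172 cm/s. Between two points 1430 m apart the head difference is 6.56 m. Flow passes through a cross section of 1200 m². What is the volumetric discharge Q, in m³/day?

81.8

Convert K: 0.0172 cm/s × 864 = 14.86 m/day.
Hydraulic gradient i = Δh / L = 6.56 / 1430 = 0.004587.
Darcy's law: Q = K · A · i = 14.86 × 1200 × 0.004587 = 81.81 m³/day.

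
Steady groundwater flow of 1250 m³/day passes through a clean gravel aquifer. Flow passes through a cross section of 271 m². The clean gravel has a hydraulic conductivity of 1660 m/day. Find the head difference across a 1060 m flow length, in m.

2.95

From Q = K·A·i, i = Q / (K·A) = 1250 / (1660 × 271.0) = 0.002779.
Head loss Δh = i · L = 0.002779 × 1060 = 2.945 m.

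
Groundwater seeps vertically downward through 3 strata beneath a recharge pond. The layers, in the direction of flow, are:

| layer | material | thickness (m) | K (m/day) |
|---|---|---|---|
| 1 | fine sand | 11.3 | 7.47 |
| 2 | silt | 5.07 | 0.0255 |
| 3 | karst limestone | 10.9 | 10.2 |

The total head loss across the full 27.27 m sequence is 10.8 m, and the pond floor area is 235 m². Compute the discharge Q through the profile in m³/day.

12.6

Flow is perpendicular to layering, so the layers act in series and the equivalent K is the thickness-weighted harmonic mean.
Total thickness L = 11.3 + 5.07 + 10.9 = 27.27 m.
Σ(b_i/K_i) = 11.3/7.47 + 5.07/0.0255 + 10.9/10.2 = 201.4 d.
K_eq = L / Σ(b_i/K_i) = 27.27 / 201.4 = 0.1354 m/day.
Q = K_eq · A · (Δh/L) = 0.1354 × 235 × (10.8/27.27) = 12.60 m³/day.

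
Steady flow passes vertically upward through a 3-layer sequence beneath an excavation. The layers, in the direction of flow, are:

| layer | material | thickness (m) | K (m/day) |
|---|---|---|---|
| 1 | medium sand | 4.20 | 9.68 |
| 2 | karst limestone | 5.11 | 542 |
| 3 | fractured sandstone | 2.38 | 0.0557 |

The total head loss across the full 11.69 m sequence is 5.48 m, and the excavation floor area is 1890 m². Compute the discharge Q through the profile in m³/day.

240

Flow is perpendicular to layering, so the layers act in series and the equivalent K is the thickness-weighted harmonic mean.
Total thickness L = 4.20 + 5.11 + 2.38 = 11.69 m.
Σ(b_i/K_i) = 4.20/9.68 + 5.11/542 + 2.38/0.0557 = 43.17 d.
K_eq = L / Σ(b_i/K_i) = 11.69 / 43.17 = 0.2708 m/day.
Q = K_eq · A · (Δh/L) = 0.2708 × 1890 × (5.48/11.69) = 239.9 m³/day.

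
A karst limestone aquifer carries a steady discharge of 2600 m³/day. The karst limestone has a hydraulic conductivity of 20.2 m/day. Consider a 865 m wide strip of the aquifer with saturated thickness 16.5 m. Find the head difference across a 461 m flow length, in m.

Cross-sectional area A = 865 × 16.5 = 14272 m².
From Q = K·A·i, i = Q / (K·A) = 2600 / (20.20 × 14272) = 0.009018.
Head loss Δh = i · L = 0.009018 × 461 = 4.157 m.

4.16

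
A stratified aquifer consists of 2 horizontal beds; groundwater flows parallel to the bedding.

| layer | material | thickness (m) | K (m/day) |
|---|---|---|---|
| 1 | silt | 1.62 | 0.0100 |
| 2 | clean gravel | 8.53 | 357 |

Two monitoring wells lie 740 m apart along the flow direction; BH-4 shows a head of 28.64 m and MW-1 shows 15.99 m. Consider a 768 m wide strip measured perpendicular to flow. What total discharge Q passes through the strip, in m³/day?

Flow is parallel to layering, so each bed carries its own Darcy discharge and the transmissivities add.
Σ(K_i·b_i) = 0.0100×1.62 + 357×8.53 = 3045 m²/day.
Hydraulic gradient i = (28.64 − 15.99) / 740 = 12.65 / 740 = 0.01709.
Q = Σ(K_i·b_i) · W · i = 3045 × 768 × 0.01709 = 39980 m³/day.

40000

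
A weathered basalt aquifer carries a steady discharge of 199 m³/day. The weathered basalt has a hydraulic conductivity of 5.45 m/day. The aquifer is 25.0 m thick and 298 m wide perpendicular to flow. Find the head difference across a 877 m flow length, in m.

Cross-sectional area A = 298 × 25.0 = 7450 m².
From Q = K·A·i, i = Q / (K·A) = 199 / (5.450 × 7450) = 0.004901.
Head loss Δh = i · L = 0.004901 × 877 = 4.298 m.

4.30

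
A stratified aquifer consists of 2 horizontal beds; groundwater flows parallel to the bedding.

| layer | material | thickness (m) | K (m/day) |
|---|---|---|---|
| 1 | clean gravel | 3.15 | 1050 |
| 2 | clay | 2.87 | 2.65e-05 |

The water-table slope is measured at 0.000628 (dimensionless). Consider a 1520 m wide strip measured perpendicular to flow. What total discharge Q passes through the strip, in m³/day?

Flow is parallel to layering, so each bed carries its own Darcy discharge and the transmissivities add.
Σ(K_i·b_i) = 1050×3.15 + 2.65e-05×2.87 = 3308 m²/day.
Hydraulic gradient i = 0.000628.
Q = Σ(K_i·b_i) · W · i = 3308 × 1520 × 0.0006280 = 3157 m³/day.

3160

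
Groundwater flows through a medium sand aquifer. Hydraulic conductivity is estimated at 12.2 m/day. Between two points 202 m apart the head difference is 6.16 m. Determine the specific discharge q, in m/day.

0.372

Hydraulic gradient i = Δh / L = 6.16 / 202 = 0.03050.
Specific discharge q = K · i = 12.20 × 0.03050 = 0.3720 m/day.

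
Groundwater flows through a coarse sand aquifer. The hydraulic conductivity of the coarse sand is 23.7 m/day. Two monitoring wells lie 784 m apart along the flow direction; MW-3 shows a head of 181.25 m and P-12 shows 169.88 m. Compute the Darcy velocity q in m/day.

Hydraulic gradient i = (181.25 − 169.88) / 784 = 11.37 / 784 = 0.01450.
Specific discharge q = K · i = 23.70 × 0.01450 = 0.3437 m/day.

0.344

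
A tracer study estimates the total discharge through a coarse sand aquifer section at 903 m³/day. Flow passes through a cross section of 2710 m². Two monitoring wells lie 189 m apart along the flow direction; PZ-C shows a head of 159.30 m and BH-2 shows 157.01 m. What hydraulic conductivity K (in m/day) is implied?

27.5

Hydraulic gradient i = (159.30 − 157.01) / 189 = 2.29 / 189 = 0.01212.
From Q = K·A·i, K = Q / (A·i) = 903 / (2710 × 0.01212) = 27.50 m/day.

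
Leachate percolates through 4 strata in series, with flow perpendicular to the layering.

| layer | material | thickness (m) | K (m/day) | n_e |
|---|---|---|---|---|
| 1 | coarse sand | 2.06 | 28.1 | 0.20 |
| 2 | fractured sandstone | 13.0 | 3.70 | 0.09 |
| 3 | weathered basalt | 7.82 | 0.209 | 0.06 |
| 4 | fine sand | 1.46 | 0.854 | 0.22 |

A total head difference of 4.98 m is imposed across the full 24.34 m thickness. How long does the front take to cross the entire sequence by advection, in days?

With flow normal to the layers, continuity requires the same specific discharge q through every layer.
Σ(b_i/K_i) = 2.06/28.1 + 13.0/3.70 + 7.82/0.209 + 1.46/0.854 = 42.71 d.
q = Δh / Σ(b_i/K_i) = 4.98 / 42.71 = 0.1166 m/day.
In each layer the seepage velocity is v_i = q/n_i, so the layer transit time is t_i = b_i·n_i / q:
  layer 1 (coarse sand): t_1 = 2.06 × 0.20 / 0.1166 = 3.534 d
  layer 2 (fractured sandstone): t_2 = 13.0 × 0.09 / 0.1166 = 10.03 d
  layer 3 (weathered basalt): t_3 = 7.82 × 0.06 / 0.1166 = 4.024 d
  layer 4 (fine sand): t_4 = 1.46 × 0.22 / 0.1166 = 2.755 d
Total t = Σ t_i = 20.35 days.

20.3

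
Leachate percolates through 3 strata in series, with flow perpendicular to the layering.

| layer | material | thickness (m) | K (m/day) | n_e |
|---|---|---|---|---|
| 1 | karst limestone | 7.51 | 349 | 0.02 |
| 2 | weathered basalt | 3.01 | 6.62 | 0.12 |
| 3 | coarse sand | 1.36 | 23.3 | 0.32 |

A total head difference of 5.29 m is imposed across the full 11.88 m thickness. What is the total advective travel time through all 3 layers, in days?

0.0957

With flow normal to the layers, continuity requires the same specific discharge q through every layer.
Σ(b_i/K_i) = 7.51/349 + 3.01/6.62 + 1.36/23.3 = 0.5346 d.
q = Δh / Σ(b_i/K_i) = 5.29 / 0.5346 = 9.896 m/day.
In each layer the seepage velocity is v_i = q/n_i, so the layer transit time is t_i = b_i·n_i / q:
  layer 1 (karst limestone): t_1 = 7.51 × 0.02 / 9.896 = 0.01518 d
  layer 2 (weathered basalt): t_2 = 3.01 × 0.12 / 9.896 = 0.03650 d
  layer 3 (coarse sand): t_3 = 1.36 × 0.32 / 9.896 = 0.04398 d
Total t = Σ t_i = 0.09566 days.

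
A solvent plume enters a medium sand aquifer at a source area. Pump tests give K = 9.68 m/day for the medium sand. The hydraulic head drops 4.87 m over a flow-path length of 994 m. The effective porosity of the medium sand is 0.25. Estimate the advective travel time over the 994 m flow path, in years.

14.3

Hydraulic gradient i = Δh / L = 4.87 / 994 = 0.004899.
Darcy flux q = K · i = 9.680 × 0.004899 = 0.04743 m/day.
Seepage velocity v = q / n_e = 0.04743 / 0.25 = 0.1897 m/day.
Travel time t = L / v = 994 / 0.1897 = 5240 days = 14.35 years.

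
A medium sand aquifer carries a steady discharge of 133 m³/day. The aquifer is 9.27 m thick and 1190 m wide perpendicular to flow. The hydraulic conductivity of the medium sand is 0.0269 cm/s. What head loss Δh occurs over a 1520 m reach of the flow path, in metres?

Convert K: 0.0269 cm/s × 864 = 23.24 m/day.
Cross-sectional area A = 1190 × 9.27 = 11031 m².
From Q = K·A·i, i = Q / (K·A) = 133 / (23.24 × 11031) = 0.0005188.
Head loss Δh = i · L = 0.0005188 × 1520 = 0.7885 m.

0.789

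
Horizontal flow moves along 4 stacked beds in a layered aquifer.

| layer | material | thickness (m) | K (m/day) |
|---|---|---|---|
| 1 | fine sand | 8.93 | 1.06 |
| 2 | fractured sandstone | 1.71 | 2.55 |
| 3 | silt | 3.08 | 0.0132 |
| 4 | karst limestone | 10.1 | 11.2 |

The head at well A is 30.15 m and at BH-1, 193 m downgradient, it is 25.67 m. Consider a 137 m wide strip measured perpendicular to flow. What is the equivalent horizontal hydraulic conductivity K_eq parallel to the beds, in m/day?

Flow is parallel to layering, so each bed carries its own Darcy discharge and the transmissivities add.
Σ(K_i·b_i) = 1.06×8.93 + 2.55×1.71 + 0.0132×3.08 + 11.2×10.1 = 127.0 m²/day.
Total thickness b = 23.82 m, so K_eq = Σ(K_i·b_i)/b = 5.331 m/day.

5.33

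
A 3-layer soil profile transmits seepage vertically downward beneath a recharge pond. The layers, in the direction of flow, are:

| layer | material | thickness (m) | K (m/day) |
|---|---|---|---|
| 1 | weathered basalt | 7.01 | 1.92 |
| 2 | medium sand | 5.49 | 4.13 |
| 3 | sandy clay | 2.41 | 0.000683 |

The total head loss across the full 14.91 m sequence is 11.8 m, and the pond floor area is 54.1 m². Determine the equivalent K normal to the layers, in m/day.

Flow is perpendicular to layering, so the layers act in series and the equivalent K is the thickness-weighted harmonic mean.
Total thickness L = 7.01 + 5.49 + 2.41 = 14.91 m.
Σ(b_i/K_i) = 7.01/1.92 + 5.49/4.13 + 2.41/0.000683 = 3534 d.
K_eq = L / Σ(b_i/K_i) = 14.91 / 3534 = 0.004220 m/day.

0.00422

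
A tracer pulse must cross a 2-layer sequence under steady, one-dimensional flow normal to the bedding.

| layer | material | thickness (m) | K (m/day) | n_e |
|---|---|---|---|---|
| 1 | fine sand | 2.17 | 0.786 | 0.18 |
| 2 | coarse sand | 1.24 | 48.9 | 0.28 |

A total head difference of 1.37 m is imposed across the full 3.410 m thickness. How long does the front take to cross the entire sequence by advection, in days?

1.50

With flow normal to the layers, continuity requires the same specific discharge q through every layer.
Σ(b_i/K_i) = 2.17/0.786 + 1.24/48.9 = 2.786 d.
q = Δh / Σ(b_i/K_i) = 1.37 / 2.786 = 0.4917 m/day.
In each layer the seepage velocity is v_i = q/n_i, so the layer transit time is t_i = b_i·n_i / q:
  layer 1 (fine sand): t_1 = 2.17 × 0.18 / 0.4917 = 0.7944 d
  layer 2 (coarse sand): t_2 = 1.24 × 0.28 / 0.4917 = 0.7061 d
Total t = Σ t_i = 1.500 days.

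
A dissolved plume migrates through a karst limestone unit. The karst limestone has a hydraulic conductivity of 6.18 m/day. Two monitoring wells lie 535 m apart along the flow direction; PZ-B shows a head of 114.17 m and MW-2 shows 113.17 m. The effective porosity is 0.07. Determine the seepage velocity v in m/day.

Hydraulic gradient i = (114.17 − 113.17) / 535 = 1 / 535 = 0.001869.
Darcy flux q = K · i = 6.180 × 0.001869 = 0.01155 m/day.
Seepage velocity v = q / n_e = 0.01155 / 0.07 = 0.1650 m/day.

0.165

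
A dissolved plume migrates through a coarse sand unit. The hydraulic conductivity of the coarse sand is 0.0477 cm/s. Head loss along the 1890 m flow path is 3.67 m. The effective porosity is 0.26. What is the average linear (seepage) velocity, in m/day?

Convert K: 0.0477 cm/s × 864 = 41.21 m/day.
Hydraulic gradient i = Δh / L = 3.67 / 1890 = 0.001942.
Darcy flux q = K · i = 41.21 × 0.001942 = 0.08003 m/day.
Seepage velocity v = q / n_e = 0.08003 / 0.26 = 0.3078 m/day.

0.308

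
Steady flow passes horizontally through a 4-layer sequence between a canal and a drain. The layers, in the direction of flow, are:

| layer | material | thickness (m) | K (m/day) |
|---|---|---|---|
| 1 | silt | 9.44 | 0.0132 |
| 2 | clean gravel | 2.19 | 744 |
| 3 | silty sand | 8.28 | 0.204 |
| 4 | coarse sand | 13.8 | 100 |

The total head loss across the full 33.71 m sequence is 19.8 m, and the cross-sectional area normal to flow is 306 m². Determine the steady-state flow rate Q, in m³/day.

8.02

Flow is perpendicular to layering, so the layers act in series and the equivalent K is the thickness-weighted harmonic mean.
Total thickness L = 9.44 + 2.19 + 8.28 + 13.8 = 33.71 m.
Σ(b_i/K_i) = 9.44/0.0132 + 2.19/744 + 8.28/0.204 + 13.8/100 = 755.9 d.
K_eq = L / Σ(b_i/K_i) = 33.71 / 755.9 = 0.04460 m/day.
Q = K_eq · A · (Δh/L) = 0.04460 × 306 × (19.8/33.71) = 8.016 m³/day.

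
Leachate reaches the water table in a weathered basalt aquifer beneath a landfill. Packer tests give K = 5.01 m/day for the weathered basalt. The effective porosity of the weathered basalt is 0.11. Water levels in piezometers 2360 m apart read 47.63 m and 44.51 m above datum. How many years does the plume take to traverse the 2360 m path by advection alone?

107

Hydraulic gradient i = (47.63 − 44.51) / 2360 = 3.12 / 2360 = 0.001322.
Darcy flux q = K · i = 5.010 × 0.001322 = 0.006623 m/day.
Seepage velocity v = q / n_e = 0.006623 / 0.11 = 0.06021 m/day.
Travel time t = L / v = 2360 / 0.06021 = 39194 days = 107.3 years.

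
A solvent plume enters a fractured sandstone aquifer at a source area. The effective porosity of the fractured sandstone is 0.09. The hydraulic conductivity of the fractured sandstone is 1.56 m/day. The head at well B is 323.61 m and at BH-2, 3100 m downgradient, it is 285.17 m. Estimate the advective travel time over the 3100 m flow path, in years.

Hydraulic gradient i = (323.61 − 285.17) / 3100 = 38.44 / 3100 = 0.01240.
Darcy flux q = K · i = 1.560 × 0.01240 = 0.01934 m/day.
Seepage velocity v = q / n_e = 0.01934 / 0.09 = 0.2149 m/day.
Travel time t = L / v = 3100 / 0.2149 = 14423 days = 39.49 years.

39.5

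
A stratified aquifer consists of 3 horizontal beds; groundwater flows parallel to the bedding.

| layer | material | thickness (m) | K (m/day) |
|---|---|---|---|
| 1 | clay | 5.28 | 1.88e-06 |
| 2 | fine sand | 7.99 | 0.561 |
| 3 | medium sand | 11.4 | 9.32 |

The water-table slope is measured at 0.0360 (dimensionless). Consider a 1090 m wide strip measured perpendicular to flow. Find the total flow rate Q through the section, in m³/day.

Flow is parallel to layering, so each bed carries its own Darcy discharge and the transmissivities add.
Σ(K_i·b_i) = 1.88e-06×5.28 + 0.561×7.99 + 9.32×11.4 = 110.7 m²/day.
Hydraulic gradient i = 0.0360.
Q = Σ(K_i·b_i) · W · i = 110.7 × 1090 × 0.03600 = 4345 m³/day.

4350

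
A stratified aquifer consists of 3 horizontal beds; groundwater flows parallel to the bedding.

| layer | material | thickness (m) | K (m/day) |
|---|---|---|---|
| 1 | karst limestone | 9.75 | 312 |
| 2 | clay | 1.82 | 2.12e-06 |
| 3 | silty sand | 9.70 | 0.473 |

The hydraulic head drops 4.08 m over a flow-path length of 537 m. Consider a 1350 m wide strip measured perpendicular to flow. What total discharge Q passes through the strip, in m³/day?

31200

Flow is parallel to layering, so each bed carries its own Darcy discharge and the transmissivities add.
Σ(K_i·b_i) = 312×9.75 + 2.12e-06×1.82 + 0.473×9.70 = 3047 m²/day.
Hydraulic gradient i = Δh / L = 4.08 / 537 = 0.007598.
Q = Σ(K_i·b_i) · W · i = 3047 × 1350 × 0.007598 = 31249 m³/day.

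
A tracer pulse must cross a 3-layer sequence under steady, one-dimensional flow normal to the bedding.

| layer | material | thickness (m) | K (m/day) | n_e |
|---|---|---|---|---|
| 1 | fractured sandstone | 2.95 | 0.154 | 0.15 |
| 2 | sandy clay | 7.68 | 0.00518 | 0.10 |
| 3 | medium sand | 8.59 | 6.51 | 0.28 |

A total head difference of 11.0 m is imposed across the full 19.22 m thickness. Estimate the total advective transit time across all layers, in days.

With flow normal to the layers, continuity requires the same specific discharge q through every layer.
Σ(b_i/K_i) = 2.95/0.154 + 7.68/0.00518 + 8.59/6.51 = 1503 d.
q = Δh / Σ(b_i/K_i) = 11.0 / 1503 = 0.007318 m/day.
In each layer the seepage velocity is v_i = q/n_i, so the layer transit time is t_i = b_i·n_i / q:
  layer 1 (fractured sandstone): t_1 = 2.95 × 0.15 / 0.007318 = 60.47 d
  layer 2 (sandy clay): t_2 = 7.68 × 0.10 / 0.007318 = 104.9 d
  layer 3 (medium sand): t_3 = 8.59 × 0.28 / 0.007318 = 328.7 d
Total t = Σ t_i = 494.1 days.

494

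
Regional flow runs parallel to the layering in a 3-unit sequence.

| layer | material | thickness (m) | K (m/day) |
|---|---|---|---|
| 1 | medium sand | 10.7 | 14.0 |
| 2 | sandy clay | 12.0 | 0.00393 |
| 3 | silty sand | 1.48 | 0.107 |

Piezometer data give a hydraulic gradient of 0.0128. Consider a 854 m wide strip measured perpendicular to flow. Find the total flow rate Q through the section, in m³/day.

1640

Flow is parallel to layering, so each bed carries its own Darcy discharge and the transmissivities add.
Σ(K_i·b_i) = 14.0×10.7 + 0.00393×12.0 + 0.107×1.48 = 150.0 m²/day.
Hydraulic gradient i = 0.0128.
Q = Σ(K_i·b_i) · W · i = 150.0 × 854 × 0.01280 = 1640 m³/day.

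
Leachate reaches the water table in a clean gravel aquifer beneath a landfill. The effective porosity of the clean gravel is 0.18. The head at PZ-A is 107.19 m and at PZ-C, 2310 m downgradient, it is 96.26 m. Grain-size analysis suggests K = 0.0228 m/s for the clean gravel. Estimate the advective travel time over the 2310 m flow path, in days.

44.6

Convert K: 0.0228 m/s × 86400 = 1970 m/day.
Hydraulic gradient i = (107.19 − 96.26) / 2310 = 10.93 / 2310 = 0.004732.
Darcy flux q = K · i = 1970 × 0.004732 = 9.321 m/day.
Seepage velocity v = q / n_e = 9.321 / 0.18 = 51.78 m/day.
Travel time t = L / v = 2310 / 51.78 = 44.61 days.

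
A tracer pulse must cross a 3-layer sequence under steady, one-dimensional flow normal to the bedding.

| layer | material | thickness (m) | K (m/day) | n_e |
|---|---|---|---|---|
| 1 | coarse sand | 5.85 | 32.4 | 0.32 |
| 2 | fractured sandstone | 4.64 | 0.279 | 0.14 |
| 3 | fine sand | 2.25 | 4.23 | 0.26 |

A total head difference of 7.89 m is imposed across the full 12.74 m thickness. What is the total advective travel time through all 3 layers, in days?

With flow normal to the layers, continuity requires the same specific discharge q through every layer.
Σ(b_i/K_i) = 5.85/32.4 + 4.64/0.279 + 2.25/4.23 = 17.34 d.
q = Δh / Σ(b_i/K_i) = 7.89 / 17.34 = 0.4549 m/day.
In each layer the seepage velocity is v_i = q/n_i, so the layer transit time is t_i = b_i·n_i / q:
  layer 1 (coarse sand): t_1 = 5.85 × 0.32 / 0.4549 = 4.115 d
  layer 2 (fractured sandstone): t_2 = 4.64 × 0.14 / 0.4549 = 1.428 d
  layer 3 (fine sand): t_3 = 2.25 × 0.26 / 0.4549 = 1.286 d
Total t = Σ t_i = 6.829 days.

6.83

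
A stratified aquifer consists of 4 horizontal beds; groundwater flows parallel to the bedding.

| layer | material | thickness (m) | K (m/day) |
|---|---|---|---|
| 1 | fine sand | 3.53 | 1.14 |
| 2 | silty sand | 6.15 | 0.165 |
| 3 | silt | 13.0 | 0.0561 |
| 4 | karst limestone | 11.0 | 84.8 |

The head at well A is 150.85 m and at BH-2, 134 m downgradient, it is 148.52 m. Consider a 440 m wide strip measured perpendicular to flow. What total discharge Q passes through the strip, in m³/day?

7180

Flow is parallel to layering, so each bed carries its own Darcy discharge and the transmissivities add.
Σ(K_i·b_i) = 1.14×3.53 + 0.165×6.15 + 0.0561×13.0 + 84.8×11.0 = 938.6 m²/day.
Hydraulic gradient i = (150.85 − 148.52) / 134 = 2.33 / 134 = 0.01739.
Q = Σ(K_i·b_i) · W · i = 938.6 × 440 × 0.01739 = 7181 m³/day.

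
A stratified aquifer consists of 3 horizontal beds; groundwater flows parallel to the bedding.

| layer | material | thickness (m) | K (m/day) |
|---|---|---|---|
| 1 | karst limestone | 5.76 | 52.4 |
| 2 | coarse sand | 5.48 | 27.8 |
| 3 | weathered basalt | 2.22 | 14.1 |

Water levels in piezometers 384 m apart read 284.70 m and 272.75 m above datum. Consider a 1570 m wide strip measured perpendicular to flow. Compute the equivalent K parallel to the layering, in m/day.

Flow is parallel to layering, so each bed carries its own Darcy discharge and the transmissivities add.
Σ(K_i·b_i) = 52.4×5.76 + 27.8×5.48 + 14.1×2.22 = 485.5 m²/day.
Total thickness b = 13.46 m, so K_eq = Σ(K_i·b_i)/b = 36.07 m/day.

36.1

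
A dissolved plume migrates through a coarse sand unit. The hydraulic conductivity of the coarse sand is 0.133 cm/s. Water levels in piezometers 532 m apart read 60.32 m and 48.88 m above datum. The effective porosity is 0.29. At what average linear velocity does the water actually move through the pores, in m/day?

8.52

Convert K: 0.133 cm/s × 864 = 114.9 m/day.
Hydraulic gradient i = (60.32 − 48.88) / 532 = 11.44 / 532 = 0.02150.
Darcy flux q = K · i = 114.9 × 0.02150 = 2.471 m/day.
Seepage velocity v = q / n_e = 2.471 / 0.29 = 8.521 m/day.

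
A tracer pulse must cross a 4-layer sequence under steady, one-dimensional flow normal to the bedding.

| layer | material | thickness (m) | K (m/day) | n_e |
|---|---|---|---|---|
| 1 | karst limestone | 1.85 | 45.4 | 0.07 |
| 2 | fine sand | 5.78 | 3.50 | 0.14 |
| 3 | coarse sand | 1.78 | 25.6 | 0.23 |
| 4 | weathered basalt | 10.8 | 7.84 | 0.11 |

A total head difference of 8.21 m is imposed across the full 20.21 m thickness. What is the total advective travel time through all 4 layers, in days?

0.970

With flow normal to the layers, continuity requires the same specific discharge q through every layer.
Σ(b_i/K_i) = 1.85/45.4 + 5.78/3.50 + 1.78/25.6 + 10.8/7.84 = 3.139 d.
q = Δh / Σ(b_i/K_i) = 8.21 / 3.139 = 2.615 m/day.
In each layer the seepage velocity is v_i = q/n_i, so the layer transit time is t_i = b_i·n_i / q:
  layer 1 (karst limestone): t_1 = 1.85 × 0.07 / 2.615 = 0.04952 d
  layer 2 (fine sand): t_2 = 5.78 × 0.14 / 2.615 = 0.3094 d
  layer 3 (coarse sand): t_3 = 1.78 × 0.23 / 2.615 = 0.1565 d
  layer 4 (weathered basalt): t_4 = 10.8 × 0.11 / 2.615 = 0.4543 d
Total t = Σ t_i = 0.9697 days.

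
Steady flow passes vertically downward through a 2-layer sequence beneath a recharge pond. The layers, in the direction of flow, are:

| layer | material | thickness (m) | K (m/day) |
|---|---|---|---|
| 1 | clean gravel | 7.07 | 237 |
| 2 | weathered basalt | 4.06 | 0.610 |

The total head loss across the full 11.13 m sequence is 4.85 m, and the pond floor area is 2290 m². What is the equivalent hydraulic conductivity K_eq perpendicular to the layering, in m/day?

Flow is perpendicular to layering, so the layers act in series and the equivalent K is the thickness-weighted harmonic mean.
Total thickness L = 7.07 + 4.06 = 11.13 m.
Σ(b_i/K_i) = 7.07/237 + 4.06/0.610 = 6.686 d.
K_eq = L / Σ(b_i/K_i) = 11.13 / 6.686 = 1.665 m/day.

1.66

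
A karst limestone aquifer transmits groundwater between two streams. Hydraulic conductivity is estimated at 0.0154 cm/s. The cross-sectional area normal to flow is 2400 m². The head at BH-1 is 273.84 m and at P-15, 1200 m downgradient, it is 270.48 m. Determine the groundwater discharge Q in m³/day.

Convert K: 0.0154 cm/s × 864 = 13.31 m/day.
Hydraulic gradient i = (273.84 − 270.48) / 1200 = 3.36 / 1200 = 0.002800.
Darcy's law: Q = K · A · i = 13.31 × 2400 × 0.002800 = 89.41 m³/day.

89.4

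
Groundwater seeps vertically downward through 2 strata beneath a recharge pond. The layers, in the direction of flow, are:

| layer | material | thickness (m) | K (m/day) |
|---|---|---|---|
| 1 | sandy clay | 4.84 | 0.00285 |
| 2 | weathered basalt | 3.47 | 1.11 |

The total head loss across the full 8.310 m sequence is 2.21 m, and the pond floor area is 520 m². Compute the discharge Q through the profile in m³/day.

Flow is perpendicular to layering, so the layers act in series and the equivalent K is the thickness-weighted harmonic mean.
Total thickness L = 4.84 + 3.47 = 8.310 m.
Σ(b_i/K_i) = 4.84/0.00285 + 3.47/1.11 = 1701 d.
K_eq = L / Σ(b_i/K_i) = 8.310 / 1701 = 0.004884 m/day.
Q = K_eq · A · (Δh/L) = 0.004884 × 520 × (2.21/8.310) = 0.6755 m³/day.

0.675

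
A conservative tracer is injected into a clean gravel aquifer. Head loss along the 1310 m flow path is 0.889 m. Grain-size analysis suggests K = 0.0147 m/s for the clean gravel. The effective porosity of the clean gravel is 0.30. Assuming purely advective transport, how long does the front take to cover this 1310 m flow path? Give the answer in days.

Convert K: 0.0147 m/s × 86400 = 1270 m/day.
Hydraulic gradient i = Δh / L = 0.889 / 1310 = 0.0006786.
Darcy flux q = K · i = 1270 × 0.0006786 = 0.8619 m/day.
Seepage velocity v = q / n_e = 0.8619 / 0.30 = 2.873 m/day.
Travel time t = L / v = 1310 / 2.873 = 456.0 days.

456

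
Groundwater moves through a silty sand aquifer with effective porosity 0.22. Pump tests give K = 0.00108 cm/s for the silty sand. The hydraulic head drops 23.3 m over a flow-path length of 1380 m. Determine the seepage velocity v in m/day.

Convert K: 0.00108 cm/s × 864 = 0.9331 m/day.
Hydraulic gradient i = Δh / L = 23.3 / 1380 = 0.01688.
Darcy flux q = K · i = 0.9331 × 0.01688 = 0.01575 m/day.
Seepage velocity v = q / n_e = 0.01575 / 0.22 = 0.07161 m/day.

0.0716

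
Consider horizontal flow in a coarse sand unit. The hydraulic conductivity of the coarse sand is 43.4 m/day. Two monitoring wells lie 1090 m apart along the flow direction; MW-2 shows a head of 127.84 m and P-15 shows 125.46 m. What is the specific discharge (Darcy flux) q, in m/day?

0.0948

Hydraulic gradient i = (127.84 − 125.46) / 1090 = 2.38 / 1090 = 0.002183.
Specific discharge q = K · i = 43.40 × 0.002183 = 0.09476 m/day.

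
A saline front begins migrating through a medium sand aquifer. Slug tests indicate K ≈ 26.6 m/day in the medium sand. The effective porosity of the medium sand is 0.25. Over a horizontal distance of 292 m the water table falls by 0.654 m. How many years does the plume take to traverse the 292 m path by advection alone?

Hydraulic gradient i = Δh / L = 0.654 / 292 = 0.002240.
Darcy flux q = K · i = 26.60 × 0.002240 = 0.05958 m/day.
Seepage velocity v = q / n_e = 0.05958 / 0.25 = 0.2383 m/day.
Travel time t = L / v = 292 / 0.2383 = 1225 days = 3.355 years.

3.35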